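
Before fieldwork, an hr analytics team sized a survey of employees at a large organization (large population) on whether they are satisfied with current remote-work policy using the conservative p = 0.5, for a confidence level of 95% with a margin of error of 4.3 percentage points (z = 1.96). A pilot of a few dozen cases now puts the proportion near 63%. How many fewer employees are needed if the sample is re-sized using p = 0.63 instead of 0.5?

Conservative (p = 0.5): n = 1.96² × 0.25 / 0.043² ≈ 519.42 → 520.
Using p = 0.63: p(1−p) = 0.2331, so n = 1.96² × 0.2331 / 0.043² ≈ 484.30 → 485.
Reduction: 520 − 485 = 35.

35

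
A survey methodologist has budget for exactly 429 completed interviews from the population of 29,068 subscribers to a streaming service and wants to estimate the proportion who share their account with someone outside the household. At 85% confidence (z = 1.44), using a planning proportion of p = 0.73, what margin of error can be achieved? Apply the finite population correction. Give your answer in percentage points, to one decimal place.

Finite-population factor: (N−n)/(N−1) = (29068−429)/(29068−1) = 0.9853.
SE(p̂) = √[p(1−p)/n · (N−n)/(N−1)] = √[0.1971/429 × 0.9853] = 0.02128.
E = z × SE = 1.44 × 0.02128 = 0.03064 ≈ 3.1 percentage points.

3.1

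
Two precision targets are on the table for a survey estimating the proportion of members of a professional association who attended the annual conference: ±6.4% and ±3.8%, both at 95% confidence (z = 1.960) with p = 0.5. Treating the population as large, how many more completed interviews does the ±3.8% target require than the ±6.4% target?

431

At ±6.4%: n = 1.960² × 0.2500 / 0.064² ≈ 234.47 → 235.
At ±3.8%: n = 1.960² × 0.2500 / 0.038² ≈ 665.10 → 666.
Additional respondents: 666 − 235 = 431.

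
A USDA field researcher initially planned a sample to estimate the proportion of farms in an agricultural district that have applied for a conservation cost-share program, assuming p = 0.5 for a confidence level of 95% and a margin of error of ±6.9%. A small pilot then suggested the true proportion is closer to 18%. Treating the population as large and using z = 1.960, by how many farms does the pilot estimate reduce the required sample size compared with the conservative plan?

82

Conservative (p = 0.5): n = 1.960² × 0.25 / 0.069² ≈ 201.72 → 202.
Using p = 0.18: p(1−p) = 0.1476, so n = 1.960² × 0.1476 / 0.069² ≈ 119.10 → 120.
Reduction: 202 − 120 = 82.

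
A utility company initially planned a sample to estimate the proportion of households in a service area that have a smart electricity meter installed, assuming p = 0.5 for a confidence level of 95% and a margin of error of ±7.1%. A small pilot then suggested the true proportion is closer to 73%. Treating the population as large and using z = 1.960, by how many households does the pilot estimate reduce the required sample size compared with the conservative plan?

40

Conservative (p = 0.5): n = 1.960² × 0.25 / 0.071² ≈ 190.52 → 191.
Using p = 0.73: p(1−p) = 0.1971, so n = 1.960² × 0.1971 / 0.071² ≈ 150.20 → 151.
Reduction: 191 − 151 = 40.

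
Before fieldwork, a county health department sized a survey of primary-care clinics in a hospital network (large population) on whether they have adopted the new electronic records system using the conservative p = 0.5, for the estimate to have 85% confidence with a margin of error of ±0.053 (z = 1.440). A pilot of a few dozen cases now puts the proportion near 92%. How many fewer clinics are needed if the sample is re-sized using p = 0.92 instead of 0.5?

130

Conservative (p = 0.5): n = 1.440² × 0.25 / 0.053² ≈ 184.55 → 185.
Using p = 0.92: p(1−p) = 0.0736, so n = 1.440² × 0.0736 / 0.053² ≈ 54.33 → 55.
Reduction: 185 − 55 = 130.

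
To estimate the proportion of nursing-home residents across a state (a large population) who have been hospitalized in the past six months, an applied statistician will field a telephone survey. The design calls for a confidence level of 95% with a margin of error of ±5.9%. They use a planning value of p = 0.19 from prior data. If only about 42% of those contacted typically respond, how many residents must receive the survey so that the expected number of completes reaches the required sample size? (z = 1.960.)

Completed interviews needed: n₀ = 1.960² × 0.1539 / 0.059² ≈ 169.84 → 170.
At a 42% response rate, contacts needed = 170 / 0.42 ≈ 404.76 → 405.

405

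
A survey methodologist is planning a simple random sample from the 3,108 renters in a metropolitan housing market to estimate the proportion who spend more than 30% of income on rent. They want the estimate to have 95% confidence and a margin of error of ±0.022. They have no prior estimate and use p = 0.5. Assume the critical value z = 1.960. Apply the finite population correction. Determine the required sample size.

1212

Unadjusted: n₀ = 1.960² × 0.50 × 0.50 / 0.022² ≈ 1984.30, so n₀ = 1985.
Finite population correction with N = 3,108: n = n₀ / (1 + (n₀−1)/N) = 1985 / (1 + 1984/3108) = 1985 / 1.6384 ≈ 1211.58.
Rounding up, n = 1212.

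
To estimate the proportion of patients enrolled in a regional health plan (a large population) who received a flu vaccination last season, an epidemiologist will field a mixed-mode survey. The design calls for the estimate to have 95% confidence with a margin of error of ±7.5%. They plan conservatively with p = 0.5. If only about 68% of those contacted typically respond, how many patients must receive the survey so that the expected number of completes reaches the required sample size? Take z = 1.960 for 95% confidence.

Completed interviews needed: n₀ = 1.960² × 0.2500 / 0.075² ≈ 170.74 → 171.
At a 68% response rate, contacts needed = 171 / 0.68 ≈ 251.47 → 252.

252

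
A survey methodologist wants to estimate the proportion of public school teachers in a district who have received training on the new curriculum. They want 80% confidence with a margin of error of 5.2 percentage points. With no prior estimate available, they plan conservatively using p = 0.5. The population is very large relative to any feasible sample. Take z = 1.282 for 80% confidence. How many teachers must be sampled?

152

With p = 0.5, p(1−p) = 0.25.
n = z²·p(1−p)/E² = 1.282² × 0.2500 / 0.052² = 1.6435 × 0.2500 / 0.002704 ≈ 151.95.
Rounding up gives n = 152.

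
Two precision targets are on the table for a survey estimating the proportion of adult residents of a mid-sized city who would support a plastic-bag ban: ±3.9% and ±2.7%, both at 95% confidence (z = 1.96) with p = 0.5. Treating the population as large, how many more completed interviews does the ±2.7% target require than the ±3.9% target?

At ±3.9%: n = 1.96² × 0.2500 / 0.039² ≈ 631.43 → 632.
At ±2.7%: n = 1.96² × 0.2500 / 0.027² ≈ 1317.42 → 1318.
Additional respondents: 1318 − 632 = 686.

686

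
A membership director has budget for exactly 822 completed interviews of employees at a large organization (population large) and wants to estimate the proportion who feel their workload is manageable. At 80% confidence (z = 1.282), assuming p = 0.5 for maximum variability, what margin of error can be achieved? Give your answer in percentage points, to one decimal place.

SE(p̂) = √[p(1−p)/n] = √[0.2500/822] = 0.01744.
E = z × SE = 1.282 × 0.01744 = 0.02236, or 2.2 percentage points.

2.2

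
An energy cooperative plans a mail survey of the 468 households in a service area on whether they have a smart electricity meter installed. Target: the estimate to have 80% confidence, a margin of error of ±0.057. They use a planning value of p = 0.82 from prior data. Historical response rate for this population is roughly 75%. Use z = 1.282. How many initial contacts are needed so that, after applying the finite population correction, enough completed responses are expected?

Completed interviews needed (unadjusted): n₀ = 1.282² × 0.1476 / 0.057² ≈ 74.66 → 75.
FPC for N = 468: n = 75 / (1 + 74/468) = 75 / 1.1581 ≈ 64.76 → 65.
At a 75% response rate, contacts needed = 65 / 0.75 ≈ 86.67 → 87.

87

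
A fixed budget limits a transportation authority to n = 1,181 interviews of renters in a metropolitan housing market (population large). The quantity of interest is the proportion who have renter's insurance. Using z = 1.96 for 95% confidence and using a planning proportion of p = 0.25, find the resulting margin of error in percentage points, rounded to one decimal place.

2.5

SE(p̂) = √[p(1−p)/n] = √[0.1875/1181] = 0.01260.
E = z × SE = 1.96 × 0.01260 = 0.02470, or 2.5 percentage points.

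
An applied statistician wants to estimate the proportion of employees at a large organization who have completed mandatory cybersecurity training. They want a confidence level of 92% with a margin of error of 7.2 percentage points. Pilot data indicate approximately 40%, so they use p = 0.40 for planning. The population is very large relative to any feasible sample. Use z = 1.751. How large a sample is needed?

142

With p = 0.40, p(1−p) = 0.2400.
n = z²·p(1−p)/E² = 1.751² × 0.2400 / 0.072² = 3.0660 × 0.2400 / 0.005184 ≈ 141.94.
Rounding up gives n = 142.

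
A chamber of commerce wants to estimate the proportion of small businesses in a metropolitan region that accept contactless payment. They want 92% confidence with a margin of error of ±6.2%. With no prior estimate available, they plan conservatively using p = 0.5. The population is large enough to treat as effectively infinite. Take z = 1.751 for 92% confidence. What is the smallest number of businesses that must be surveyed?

200

With p = 0.5, p(1−p) = 0.25.
n = z²·p(1−p)/E² = 1.751² × 0.2500 / 0.062² = 3.0660 × 0.2500 / 0.003844 ≈ 199.40.
Rounding up gives n = 200.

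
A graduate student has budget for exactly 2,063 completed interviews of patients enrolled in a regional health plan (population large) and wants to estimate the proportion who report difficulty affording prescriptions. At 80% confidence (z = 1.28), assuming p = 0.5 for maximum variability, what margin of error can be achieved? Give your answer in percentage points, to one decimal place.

SE(p̂) = √[p(1−p)/n] = √[0.2500/2063] = 0.01101.
E = z × SE = 1.28 × 0.01101 = 0.01409, or 1.4 percentage points.

1.4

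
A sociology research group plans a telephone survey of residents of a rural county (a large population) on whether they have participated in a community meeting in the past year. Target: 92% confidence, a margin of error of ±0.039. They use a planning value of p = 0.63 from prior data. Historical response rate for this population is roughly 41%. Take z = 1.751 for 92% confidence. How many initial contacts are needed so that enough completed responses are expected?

Completed interviews needed: n₀ = 1.751² × 0.2331 / 0.039² ≈ 469.88 → 470.
At a 41% response rate, contacts needed = 470 / 0.41 ≈ 1146.34 → 1147.

1147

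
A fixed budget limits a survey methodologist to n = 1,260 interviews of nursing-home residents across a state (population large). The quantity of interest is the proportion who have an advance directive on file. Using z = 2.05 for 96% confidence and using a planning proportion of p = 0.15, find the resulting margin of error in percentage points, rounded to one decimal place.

SE(p̂) = √[p(1−p)/n] = √[0.1275/1260] = 0.01006.
E = z × SE = 2.05 × 0.01006 = 0.02062, or 2.1 percentage points.

2.1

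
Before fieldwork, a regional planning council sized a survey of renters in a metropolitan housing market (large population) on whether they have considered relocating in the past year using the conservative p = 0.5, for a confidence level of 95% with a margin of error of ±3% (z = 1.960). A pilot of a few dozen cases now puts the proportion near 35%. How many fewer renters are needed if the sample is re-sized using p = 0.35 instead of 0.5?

96

Conservative (p = 0.5): n = 1.960² × 0.25 / 0.030² ≈ 1067.11 → 1068.
Using p = 0.35: p(1−p) = 0.2275, so n = 1.960² × 0.2275 / 0.030² ≈ 971.07 → 972.
Reduction: 1068 − 972 = 96.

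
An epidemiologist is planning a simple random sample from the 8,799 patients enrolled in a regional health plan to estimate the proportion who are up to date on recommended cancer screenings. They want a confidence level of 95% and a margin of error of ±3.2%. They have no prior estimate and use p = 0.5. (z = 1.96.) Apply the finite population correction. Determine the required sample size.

Unadjusted: n₀ = 1.96² × 0.50 × 0.50 / 0.032² ≈ 937.89, so n₀ = 938.
Finite population correction with N = 8,799: n = n₀ / (1 + (n₀−1)/N) = 938 / (1 + 937/8799) = 938 / 1.1065 ≈ 847.73.
Rounding up, n = 848.

848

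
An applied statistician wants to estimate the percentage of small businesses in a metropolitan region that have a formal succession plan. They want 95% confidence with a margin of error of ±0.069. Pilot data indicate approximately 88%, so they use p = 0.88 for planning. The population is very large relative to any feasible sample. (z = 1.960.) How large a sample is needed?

With p = 0.88, p(1−p) = 0.1056.
n = z²·p(1−p)/E² = 1.960² × 0.1056 / 0.069² = 3.8416 × 0.1056 / 0.004761 ≈ 85.21.
Rounding up gives n = 86.

86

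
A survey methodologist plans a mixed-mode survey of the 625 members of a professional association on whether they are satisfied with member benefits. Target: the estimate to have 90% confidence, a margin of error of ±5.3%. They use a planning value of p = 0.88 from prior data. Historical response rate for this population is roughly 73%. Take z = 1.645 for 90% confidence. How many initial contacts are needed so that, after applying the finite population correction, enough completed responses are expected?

121

Completed interviews needed (unadjusted): n₀ = 1.645² × 0.1056 / 0.053² ≈ 101.73 → 102.
FPC for N = 625: n = 102 / (1 + 101/625) = 102 / 1.1616 ≈ 87.81 → 88.
At a 73% response rate, contacts needed = 88 / 0.73 ≈ 120.55 → 121.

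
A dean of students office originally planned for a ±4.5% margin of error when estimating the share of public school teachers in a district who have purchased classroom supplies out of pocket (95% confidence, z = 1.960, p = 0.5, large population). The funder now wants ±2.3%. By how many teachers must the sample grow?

At ±4.5%: n = 1.960² × 0.2500 / 0.045² ≈ 474.27 → 475.
At ±2.3%: n = 1.960² × 0.2500 / 0.023² ≈ 1815.50 → 1816.
Additional respondents: 1816 − 475 = 1341.

1341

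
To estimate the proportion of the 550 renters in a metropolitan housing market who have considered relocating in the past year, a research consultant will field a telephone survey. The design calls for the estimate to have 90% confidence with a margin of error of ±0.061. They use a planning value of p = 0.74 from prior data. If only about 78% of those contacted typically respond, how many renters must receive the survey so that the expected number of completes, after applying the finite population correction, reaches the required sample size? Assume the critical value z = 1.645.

Completed interviews needed (unadjusted): n₀ = 1.645² × 0.1924 / 0.061² ≈ 139.92 → 140.
FPC for N = 550: n = 140 / (1 + 139/550) = 140 / 1.2527 ≈ 111.76 → 112.
At a 78% response rate, contacts needed = 112 / 0.78 ≈ 143.59 → 144.

144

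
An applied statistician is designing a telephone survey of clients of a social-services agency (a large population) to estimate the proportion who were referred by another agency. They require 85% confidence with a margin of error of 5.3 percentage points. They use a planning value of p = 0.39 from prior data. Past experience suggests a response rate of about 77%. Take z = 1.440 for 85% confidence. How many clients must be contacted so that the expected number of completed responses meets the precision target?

Completed interviews needed: n₀ = 1.440² × 0.2379 / 0.053² ≈ 175.62 → 176.
At a 77% response rate, contacts needed = 176 / 0.77 ≈ 228.57 → 229.

229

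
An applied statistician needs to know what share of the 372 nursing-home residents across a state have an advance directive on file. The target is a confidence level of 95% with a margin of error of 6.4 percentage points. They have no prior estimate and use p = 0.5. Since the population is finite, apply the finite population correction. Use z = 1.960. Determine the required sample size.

145

Unadjusted: n₀ = 1.960² × 0.50 × 0.50 / 0.064² ≈ 234.47, so n₀ = 235.
Finite population correction with N = 372: n = n₀ / (1 + (n₀−1)/N) = 235 / (1 + 234/372) = 235 / 1.6290 ≈ 144.26.
Rounding up, n = 145.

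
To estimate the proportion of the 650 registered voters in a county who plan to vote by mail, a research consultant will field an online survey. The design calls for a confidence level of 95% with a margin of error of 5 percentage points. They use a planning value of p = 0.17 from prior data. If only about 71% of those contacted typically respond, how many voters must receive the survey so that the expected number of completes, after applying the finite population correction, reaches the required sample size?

230

For 95% confidence, z = 1.960.
Completed interviews needed (unadjusted): n₀ = 1.960² × 0.1411 / 0.050² ≈ 216.82 → 217.
FPC for N = 650: n = 217 / (1 + 216/650) = 217 / 1.3323 ≈ 162.88 → 163.
At a 71% response rate, contacts needed = 163 / 0.71 ≈ 229.58 → 230.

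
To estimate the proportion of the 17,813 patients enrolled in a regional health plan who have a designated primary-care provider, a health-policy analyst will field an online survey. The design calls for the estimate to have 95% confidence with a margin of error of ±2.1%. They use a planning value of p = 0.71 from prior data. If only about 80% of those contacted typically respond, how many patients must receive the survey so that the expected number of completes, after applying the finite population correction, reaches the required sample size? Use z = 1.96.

Completed interviews needed (unadjusted): n₀ = 1.96² × 0.2059 / 0.021² ≈ 1793.62 → 1794.
FPC for N = 17,813: n = 1794 / (1 + 1793/17813) = 1794 / 1.1007 ≈ 1629.94 → 1630.
At an 80% response rate, contacts needed = 1630 / 0.80 ≈ 2037.50 → 2038.

2038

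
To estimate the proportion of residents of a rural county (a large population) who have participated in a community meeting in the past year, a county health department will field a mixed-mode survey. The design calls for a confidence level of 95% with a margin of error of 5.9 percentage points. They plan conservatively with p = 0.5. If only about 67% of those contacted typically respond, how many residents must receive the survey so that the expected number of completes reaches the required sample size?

412

For 95% confidence, z = 1.960.
Completed interviews needed: n₀ = 1.960² × 0.2500 / 0.059² ≈ 275.90 → 276.
At a 67% response rate, contacts needed = 276 / 0.67 ≈ 411.94 → 412.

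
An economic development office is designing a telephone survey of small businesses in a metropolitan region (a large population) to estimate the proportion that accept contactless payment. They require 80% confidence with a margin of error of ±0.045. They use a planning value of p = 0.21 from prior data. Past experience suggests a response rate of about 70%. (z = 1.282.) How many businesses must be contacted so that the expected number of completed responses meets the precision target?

193

Completed interviews needed: n₀ = 1.282² × 0.1659 / 0.045² ≈ 134.65 → 135.
At a 70% response rate, contacts needed = 135 / 0.70 ≈ 192.86 → 193.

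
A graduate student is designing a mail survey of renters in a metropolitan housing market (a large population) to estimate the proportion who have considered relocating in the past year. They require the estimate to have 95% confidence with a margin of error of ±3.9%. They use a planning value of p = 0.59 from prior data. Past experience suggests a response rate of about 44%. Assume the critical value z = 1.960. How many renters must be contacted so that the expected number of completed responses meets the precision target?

1389

Completed interviews needed: n₀ = 1.960² × 0.2419 / 0.039² ≈ 610.97 → 611.
At a 44% response rate, contacts needed = 611 / 0.44 ≈ 1388.64 → 1389.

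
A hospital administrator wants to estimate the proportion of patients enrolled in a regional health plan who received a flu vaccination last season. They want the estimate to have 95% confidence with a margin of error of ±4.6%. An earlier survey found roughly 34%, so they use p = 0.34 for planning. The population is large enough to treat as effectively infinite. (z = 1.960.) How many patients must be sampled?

With p = 0.34, p(1−p) = 0.2244.
n = z²·p(1−p)/E² = 1.960² × 0.2244 / 0.046² = 3.8416 × 0.2244 / 0.002116 ≈ 407.40.
Rounding up gives n = 408.

408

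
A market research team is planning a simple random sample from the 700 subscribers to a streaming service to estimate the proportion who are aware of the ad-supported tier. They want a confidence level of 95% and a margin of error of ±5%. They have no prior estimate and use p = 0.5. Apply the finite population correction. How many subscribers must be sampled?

For 95% confidence, z = 1.960.
Unadjusted: n₀ = 1.960² × 0.50 × 0.50 / 0.050² ≈ 384.16, so n₀ = 385.
Finite population correction with N = 700: n = n₀ / (1 + (n₀−1)/N) = 385 / (1 + 384/700) = 385 / 1.5486 ≈ 248.62.
Rounding up, n = 249.

249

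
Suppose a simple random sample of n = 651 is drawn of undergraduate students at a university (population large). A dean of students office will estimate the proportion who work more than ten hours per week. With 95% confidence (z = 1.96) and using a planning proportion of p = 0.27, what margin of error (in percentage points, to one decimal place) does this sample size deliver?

3.4

SE(p̂) = √[p(1−p)/n] = √[0.1971/651] = 0.01740.
E = z × SE = 1.96 × 0.01740 = 0.03410, or 3.4 percentage points.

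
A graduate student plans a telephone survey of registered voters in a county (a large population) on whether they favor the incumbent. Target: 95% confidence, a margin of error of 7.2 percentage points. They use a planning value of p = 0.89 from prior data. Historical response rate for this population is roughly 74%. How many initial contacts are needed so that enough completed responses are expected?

99

For 95% confidence, z = 1.960.
Completed interviews needed: n₀ = 1.960² × 0.0979 / 0.072² ≈ 72.55 → 73.
At a 74% response rate, contacts needed = 73 / 0.74 ≈ 98.65 → 99.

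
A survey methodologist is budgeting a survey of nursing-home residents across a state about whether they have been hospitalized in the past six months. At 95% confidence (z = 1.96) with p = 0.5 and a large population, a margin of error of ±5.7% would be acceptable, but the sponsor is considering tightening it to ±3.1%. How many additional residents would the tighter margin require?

At ±5.7%: n = 1.96² × 0.2500 / 0.057² ≈ 295.60 → 296.
At ±3.1%: n = 1.96² × 0.2500 / 0.031² ≈ 999.38 → 1000.
Additional respondents: 1000 − 296 = 704.

704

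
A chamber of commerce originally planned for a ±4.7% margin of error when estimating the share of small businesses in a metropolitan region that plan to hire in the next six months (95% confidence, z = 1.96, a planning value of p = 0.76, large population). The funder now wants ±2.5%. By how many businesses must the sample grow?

804

At ±4.7%: n = 1.96² × 0.1824 / 0.047² ≈ 317.21 → 318.
At ±2.5%: n = 1.96² × 0.1824 / 0.025² ≈ 1121.13 → 1122.
Additional respondents: 1122 − 318 = 804.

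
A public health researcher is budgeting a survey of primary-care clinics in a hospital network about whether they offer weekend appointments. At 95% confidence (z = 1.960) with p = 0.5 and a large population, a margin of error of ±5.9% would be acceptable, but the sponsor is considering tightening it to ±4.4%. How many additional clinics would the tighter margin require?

At ±5.9%: n = 1.960² × 0.2500 / 0.059² ≈ 275.90 → 276.
At ±4.4%: n = 1.960² × 0.2500 / 0.044² ≈ 496.07 → 497.
Additional respondents: 497 − 276 = 221.

221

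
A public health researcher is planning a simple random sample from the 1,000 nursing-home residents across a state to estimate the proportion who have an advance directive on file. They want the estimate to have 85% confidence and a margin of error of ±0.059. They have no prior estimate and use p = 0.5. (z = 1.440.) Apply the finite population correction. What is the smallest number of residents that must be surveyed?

130

Unadjusted: n₀ = 1.440² × 0.50 × 0.50 / 0.059² ≈ 148.92, so n₀ = 149.
Finite population correction with N = 1,000: n = n₀ / (1 + (n₀−1)/N) = 149 / (1 + 148/1000) = 149 / 1.1480 ≈ 129.79.
Rounding up, n = 130.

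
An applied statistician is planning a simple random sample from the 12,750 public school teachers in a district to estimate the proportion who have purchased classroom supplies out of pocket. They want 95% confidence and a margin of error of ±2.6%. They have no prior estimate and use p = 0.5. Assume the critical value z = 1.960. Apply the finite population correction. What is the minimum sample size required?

1279

Unadjusted: n₀ = 1.960² × 0.50 × 0.50 / 0.026² ≈ 1420.71, so n₀ = 1421.
Finite population correction with N = 12,750: n = n₀ / (1 + (n₀−1)/N) = 1421 / (1 + 1420/12750) = 1421 / 1.1114 ≈ 1278.60.
Rounding up, n = 1279.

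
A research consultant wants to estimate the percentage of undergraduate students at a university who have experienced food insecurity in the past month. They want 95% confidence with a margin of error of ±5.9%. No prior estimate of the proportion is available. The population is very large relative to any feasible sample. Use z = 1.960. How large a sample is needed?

276

With no prior estimate, use p = 0.5, giving p(1−p) = 0.25.
n = z²·p(1−p)/E² = 1.960² × 0.2500 / 0.059² = 3.8416 × 0.2500 / 0.003481 ≈ 275.90.
Rounding up gives n = 276.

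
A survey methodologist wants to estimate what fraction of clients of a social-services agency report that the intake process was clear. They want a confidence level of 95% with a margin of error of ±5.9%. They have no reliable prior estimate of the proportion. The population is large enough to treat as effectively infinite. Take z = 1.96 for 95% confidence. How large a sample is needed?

With no prior estimate, use p = 0.5, giving p(1−p) = 0.25.
n = z²·p(1−p)/E² = 1.96² × 0.2500 / 0.059² = 3.8416 × 0.2500 / 0.003481 ≈ 275.90.
Rounding up gives n = 276.

276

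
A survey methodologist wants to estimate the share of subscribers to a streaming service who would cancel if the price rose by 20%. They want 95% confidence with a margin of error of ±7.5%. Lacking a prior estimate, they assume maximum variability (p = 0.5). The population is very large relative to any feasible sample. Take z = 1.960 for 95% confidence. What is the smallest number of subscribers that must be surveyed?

With p = 0.5, p(1−p) = 0.25.
n = z²·p(1−p)/E² = 1.960² × 0.2500 / 0.075² = 3.8416 × 0.2500 / 0.005625 ≈ 170.74.
Rounding up gives n = 171.

171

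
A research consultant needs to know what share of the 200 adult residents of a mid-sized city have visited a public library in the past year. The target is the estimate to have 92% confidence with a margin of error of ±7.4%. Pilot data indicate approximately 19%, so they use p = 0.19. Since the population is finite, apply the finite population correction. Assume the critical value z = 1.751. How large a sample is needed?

61

Unadjusted: n₀ = 1.751² × 0.19 × 0.81 / 0.074² ≈ 86.17, so n₀ = 87.
Finite population correction with N = 200: n = n₀ / (1 + (n₀−1)/N) = 87 / (1 + 86/200) = 87 / 1.4300 ≈ 60.84.
Rounding up, n = 61.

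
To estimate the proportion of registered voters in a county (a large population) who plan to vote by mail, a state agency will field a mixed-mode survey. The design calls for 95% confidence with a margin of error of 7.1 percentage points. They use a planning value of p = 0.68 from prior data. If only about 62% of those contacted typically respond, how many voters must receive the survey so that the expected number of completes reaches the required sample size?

For 95% confidence, z = 1.96.
Completed interviews needed: n₀ = 1.96² × 0.2176 / 0.071² ≈ 165.83 → 166.
At a 62% response rate, contacts needed = 166 / 0.62 ≈ 267.74 → 268.

268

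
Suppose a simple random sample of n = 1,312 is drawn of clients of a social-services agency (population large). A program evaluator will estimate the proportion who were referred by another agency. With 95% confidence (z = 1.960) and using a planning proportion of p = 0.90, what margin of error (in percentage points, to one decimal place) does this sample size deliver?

1.6

SE(p̂) = √[p(1−p)/n] = √[0.0900/1312] = 0.00828.
E = z × SE = 1.960 × 0.00828 = 0.01623, or 1.6 percentage points.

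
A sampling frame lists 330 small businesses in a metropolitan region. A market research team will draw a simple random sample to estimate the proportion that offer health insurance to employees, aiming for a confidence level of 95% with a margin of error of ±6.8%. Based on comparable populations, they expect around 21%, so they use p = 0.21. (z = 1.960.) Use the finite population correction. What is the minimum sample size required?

Unadjusted: n₀ = 1.960² × 0.21 × 0.79 / 0.068² ≈ 137.83, so n₀ = 138.
Finite population correction with N = 330: n = n₀ / (1 + (n₀−1)/N) = 138 / (1 + 137/330) = 138 / 1.4152 ≈ 97.52.
Rounding up, n = 98.

98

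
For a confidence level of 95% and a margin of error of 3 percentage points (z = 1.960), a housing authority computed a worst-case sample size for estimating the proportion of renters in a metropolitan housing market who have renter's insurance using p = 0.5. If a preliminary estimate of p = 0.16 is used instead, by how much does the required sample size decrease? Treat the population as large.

Conservative (p = 0.5): n = 1.960² × 0.25 / 0.030² ≈ 1067.11 → 1068.
Using p = 0.16: p(1−p) = 0.1344, so n = 1.960² × 0.1344 / 0.030² ≈ 573.68 → 574.
Reduction: 1068 − 574 = 494.

494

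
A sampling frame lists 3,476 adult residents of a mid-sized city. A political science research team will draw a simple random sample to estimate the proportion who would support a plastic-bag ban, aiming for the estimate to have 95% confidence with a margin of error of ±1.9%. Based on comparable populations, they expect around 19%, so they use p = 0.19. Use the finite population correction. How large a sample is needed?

1114

For 95% confidence, z = 1.96.
Unadjusted: n₀ = 1.96² × 0.19 × 0.81 / 0.019² ≈ 1637.73, so n₀ = 1638.
Finite population correction with N = 3,476: n = n₀ / (1 + (n₀−1)/N) = 1638 / (1 + 1637/3476) = 1638 / 1.4709 ≈ 1113.57.
Rounding up, n = 1114.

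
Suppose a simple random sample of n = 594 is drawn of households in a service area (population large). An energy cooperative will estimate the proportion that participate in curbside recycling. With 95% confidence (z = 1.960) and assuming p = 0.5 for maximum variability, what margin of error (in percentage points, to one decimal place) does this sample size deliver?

SE(p̂) = √[p(1−p)/n] = √[0.2500/594] = 0.02052.
E = z × SE = 1.960 × 0.02052 = 0.04021, or 4.0 percentage points.

4.0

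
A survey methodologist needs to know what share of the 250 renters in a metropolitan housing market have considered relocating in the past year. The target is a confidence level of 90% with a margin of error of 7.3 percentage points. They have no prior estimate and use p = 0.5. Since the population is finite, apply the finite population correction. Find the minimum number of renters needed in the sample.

85

For 90% confidence, z = 1.645.
Unadjusted: n₀ = 1.645² × 0.50 × 0.50 / 0.073² ≈ 126.95, so n₀ = 127.
Finite population correction with N = 250: n = n₀ / (1 + (n₀−1)/N) = 127 / (1 + 126/250) = 127 / 1.5040 ≈ 84.44.
Rounding up, n = 85.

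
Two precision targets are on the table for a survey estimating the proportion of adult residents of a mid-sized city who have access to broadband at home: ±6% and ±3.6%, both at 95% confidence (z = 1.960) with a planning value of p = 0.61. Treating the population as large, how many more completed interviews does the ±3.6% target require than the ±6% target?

452

At ±6%: n = 1.960² × 0.2379 / 0.060² ≈ 253.87 → 254.
At ±3.6%: n = 1.960² × 0.2379 / 0.036² ≈ 705.18 → 706.
Additional respondents: 706 − 254 = 452.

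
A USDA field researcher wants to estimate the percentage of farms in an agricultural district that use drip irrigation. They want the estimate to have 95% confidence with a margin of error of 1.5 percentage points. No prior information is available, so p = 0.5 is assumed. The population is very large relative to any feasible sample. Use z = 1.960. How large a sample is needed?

4269

With p = 0.5, p(1−p) = 0.25.
n = z²·p(1−p)/E² = 1.960² × 0.2500 / 0.015² = 3.8416 × 0.2500 / 0.000225 ≈ 4268.44.
Rounding up gives n = 4269.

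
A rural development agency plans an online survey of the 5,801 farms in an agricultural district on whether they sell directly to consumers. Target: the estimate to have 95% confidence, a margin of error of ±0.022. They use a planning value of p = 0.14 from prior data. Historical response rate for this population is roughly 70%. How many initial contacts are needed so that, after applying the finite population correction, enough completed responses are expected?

For 95% confidence, z = 1.960.
Completed interviews needed (unadjusted): n₀ = 1.960² × 0.1204 / 0.022² ≈ 955.64 → 956.
FPC for N = 5,801: n = 956 / (1 + 955/5801) = 956 / 1.1646 ≈ 820.86 → 821.
At a 70% response rate, contacts needed = 821 / 0.70 ≈ 1172.86 → 1173.

1173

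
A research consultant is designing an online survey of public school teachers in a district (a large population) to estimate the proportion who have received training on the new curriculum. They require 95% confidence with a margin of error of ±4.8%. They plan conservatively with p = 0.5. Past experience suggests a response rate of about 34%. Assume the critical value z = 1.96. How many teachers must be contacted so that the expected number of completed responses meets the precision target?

Completed interviews needed: n₀ = 1.96² × 0.2500 / 0.048² ≈ 416.84 → 417.
At a 34% response rate, contacts needed = 417 / 0.34 ≈ 1226.47 → 1227.

1227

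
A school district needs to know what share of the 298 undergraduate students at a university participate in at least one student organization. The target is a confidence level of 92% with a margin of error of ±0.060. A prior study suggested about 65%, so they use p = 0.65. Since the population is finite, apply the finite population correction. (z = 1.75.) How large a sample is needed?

118

Unadjusted: n₀ = 1.75² × 0.65 × 0.35 / 0.060² ≈ 193.53, so n₀ = 194.
Finite population correction with N = 298: n = n₀ / (1 + (n₀−1)/N) = 194 / (1 + 193/298) = 194 / 1.6477 ≈ 117.74.
Rounding up, n = 118.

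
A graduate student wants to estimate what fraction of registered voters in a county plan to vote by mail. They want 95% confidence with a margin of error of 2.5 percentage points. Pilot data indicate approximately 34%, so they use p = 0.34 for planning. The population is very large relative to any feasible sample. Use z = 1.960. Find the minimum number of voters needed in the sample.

1380

With p = 0.34, p(1−p) = 0.2244.
n = z²·p(1−p)/E² = 1.960² × 0.2244 / 0.025² = 3.8416 × 0.2244 / 0.000625 ≈ 1379.29.
Rounding up gives n = 1380.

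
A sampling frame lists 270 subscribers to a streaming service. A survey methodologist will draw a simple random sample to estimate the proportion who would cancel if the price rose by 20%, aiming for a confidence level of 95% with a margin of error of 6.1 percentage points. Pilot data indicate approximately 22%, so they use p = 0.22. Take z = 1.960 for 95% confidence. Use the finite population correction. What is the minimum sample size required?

108

Unadjusted: n₀ = 1.960² × 0.22 × 0.78 / 0.061² ≈ 177.16, so n₀ = 178.
Finite population correction with N = 270: n = n₀ / (1 + (n₀−1)/N) = 178 / (1 + 177/270) = 178 / 1.6556 ≈ 107.52.
Rounding up, n = 108.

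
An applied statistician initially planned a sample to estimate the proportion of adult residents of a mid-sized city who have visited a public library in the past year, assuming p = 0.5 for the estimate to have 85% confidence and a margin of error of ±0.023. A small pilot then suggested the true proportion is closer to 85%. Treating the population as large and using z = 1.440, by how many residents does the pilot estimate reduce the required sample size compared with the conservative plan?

Conservative (p = 0.5): n = 1.440² × 0.25 / 0.023² ≈ 979.96 → 980.
Using p = 0.85: p(1−p) = 0.1275, so n = 1.440² × 0.1275 / 0.023² ≈ 499.78 → 500.
Reduction: 980 − 500 = 480.

480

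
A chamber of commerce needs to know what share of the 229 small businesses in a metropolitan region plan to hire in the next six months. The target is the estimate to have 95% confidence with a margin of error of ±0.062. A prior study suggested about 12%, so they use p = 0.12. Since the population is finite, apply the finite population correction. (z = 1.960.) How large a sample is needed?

73

Unadjusted: n₀ = 1.960² × 0.12 × 0.88 / 0.062² ≈ 105.53, so n₀ = 106.
Finite population correction with N = 229: n = n₀ / (1 + (n₀−1)/N) = 106 / (1 + 105/229) = 106 / 1.4585 ≈ 72.68.
Rounding up, n = 73.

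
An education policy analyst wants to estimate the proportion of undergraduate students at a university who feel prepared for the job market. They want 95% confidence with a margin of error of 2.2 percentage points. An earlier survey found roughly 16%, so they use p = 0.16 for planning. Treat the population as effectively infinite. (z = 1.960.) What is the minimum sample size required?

With p = 0.16, p(1−p) = 0.1344.
n = z²·p(1−p)/E² = 1.960² × 0.1344 / 0.022² = 3.8416 × 0.1344 / 0.000484 ≈ 1066.76.
Rounding up gives n = 1067.

1067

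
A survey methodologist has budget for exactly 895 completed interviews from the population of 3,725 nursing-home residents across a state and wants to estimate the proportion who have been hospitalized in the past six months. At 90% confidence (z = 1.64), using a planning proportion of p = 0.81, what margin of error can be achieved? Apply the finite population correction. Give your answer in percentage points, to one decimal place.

Finite-population factor: (N−n)/(N−1) = (3725−895)/(3725−1) = 0.7599.
SE(p̂) = √[p(1−p)/n · (N−n)/(N−1)] = √[0.1539/895 × 0.7599] = 0.01143.
E = z × SE = 1.64 × 0.01143 = 0.01875 ≈ 1.9 percentage points.

1.9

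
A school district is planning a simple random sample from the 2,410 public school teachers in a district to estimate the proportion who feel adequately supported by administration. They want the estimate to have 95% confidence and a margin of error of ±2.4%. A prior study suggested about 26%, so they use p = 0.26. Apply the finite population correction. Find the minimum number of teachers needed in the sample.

For 95% confidence, z = 1.960.
Unadjusted: n₀ = 1.960² × 0.26 × 0.74 / 0.024² ≈ 1283.20, so n₀ = 1284.
Finite population correction with N = 2,410: n = n₀ / (1 + (n₀−1)/N) = 1284 / (1 + 1283/2410) = 1284 / 1.5324 ≈ 837.92.
Rounding up, n = 838.

838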